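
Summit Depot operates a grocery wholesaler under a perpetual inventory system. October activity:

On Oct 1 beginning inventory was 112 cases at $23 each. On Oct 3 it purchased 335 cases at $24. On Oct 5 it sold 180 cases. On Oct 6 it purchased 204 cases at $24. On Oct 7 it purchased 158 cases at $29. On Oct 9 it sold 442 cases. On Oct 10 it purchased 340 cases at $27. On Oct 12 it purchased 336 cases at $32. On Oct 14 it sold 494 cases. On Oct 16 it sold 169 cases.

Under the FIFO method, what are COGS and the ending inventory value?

COGS = $33,626; ending inventory = $6,400

Oct 5, 180 sold [FIFO — oldest first]: 112 @ $23 + 68 @ $24 = $4,208
Oct 9, 442 sold [FIFO — oldest first]: 267 @ $24 + 175 @ $24 = $10,608
Oct 14, 494 sold [FIFO — oldest first]: 29 @ $24 + 158 @ $29 + 307 @ $27 = $13,567
Oct 16, 169 sold [FIFO — oldest first]: 33 @ $27 + 136 @ $32 = $5,243
Total COGS = $4,208 + $10,608 + $13,567 + $5,243 = $33,626
Ending inventory: 200 @ $32 = $6,400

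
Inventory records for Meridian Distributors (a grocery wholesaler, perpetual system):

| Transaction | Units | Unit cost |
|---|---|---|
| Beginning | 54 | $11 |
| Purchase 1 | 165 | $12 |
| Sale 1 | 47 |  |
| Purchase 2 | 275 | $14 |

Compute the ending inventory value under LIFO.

Sale 1 (47) [LIFO — newest first]: 47 @ $12 = $564
Ending inventory: 54 @ $11 + 118 @ $12 + 275 @ $14 = $5,860

Ending inventory = $5,860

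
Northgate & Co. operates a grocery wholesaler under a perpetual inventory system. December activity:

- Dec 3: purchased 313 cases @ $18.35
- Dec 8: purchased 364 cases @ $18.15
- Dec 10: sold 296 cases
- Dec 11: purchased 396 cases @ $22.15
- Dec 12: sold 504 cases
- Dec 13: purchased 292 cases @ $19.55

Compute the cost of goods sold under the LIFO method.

Dec 10, 296 sold [LIFO — newest first]: 296 @ $18.15 = $5,372.40
Dec 12, 504 sold [LIFO — newest first]: 396 @ $22.15 + 68 @ $18.15 + 40 @ $18.35 = $10,739.60
Total COGS = $5,372.40 + $10,739.60 = $16,112.00
Ending inventory: 273 @ $18.35 + 292 @ $19.55 = $10,718.15
Check: goods available $26,830.15 = COGS $16,112.00 + ending $10,718.15

COGS = $16,112.00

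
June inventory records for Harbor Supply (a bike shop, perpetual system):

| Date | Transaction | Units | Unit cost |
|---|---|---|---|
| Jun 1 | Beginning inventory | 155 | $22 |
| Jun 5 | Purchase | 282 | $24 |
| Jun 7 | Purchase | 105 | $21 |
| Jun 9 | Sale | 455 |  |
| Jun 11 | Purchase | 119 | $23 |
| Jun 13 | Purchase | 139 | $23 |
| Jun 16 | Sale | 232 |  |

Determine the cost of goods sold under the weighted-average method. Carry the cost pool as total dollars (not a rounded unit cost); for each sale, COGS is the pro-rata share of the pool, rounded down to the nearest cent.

After Jun 1: 155 on hand, pool $3,410.00 (≈ $22.0000 each)
After Jun 5: 437 on hand, pool $10,178.00 (≈ $23.2906 each)
After Jun 7: 542 on hand, pool $12,383.00 (≈ $22.8469 each)
Jun 9, sell 455: 455/542 × $12,383.00 → $10,395.32
After Jun 11: 206 on hand, pool $4,724.68 (≈ $22.9353 each)
After Jun 13: 345 on hand, pool $7,921.68 (≈ $22.9614 each)
Jun 16, sell 232: 232/345 × $7,921.68 → $5,327.04
Total COGS = $10,395.32 + $5,327.04 = $15,722.36
Ending inventory (cost pool remaining) = $2,594.64

COGS = $15,722.36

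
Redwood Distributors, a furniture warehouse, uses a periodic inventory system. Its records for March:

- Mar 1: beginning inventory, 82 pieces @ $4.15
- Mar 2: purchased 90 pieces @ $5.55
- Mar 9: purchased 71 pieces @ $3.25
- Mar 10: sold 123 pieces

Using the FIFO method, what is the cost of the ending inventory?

Ending inventory = $502.70

Mar 10, 123 sold [FIFO — oldest first]: 82 @ $4.15 + 41 @ $5.55 = $567.85
Ending inventory: 49 @ $5.55 + 71 @ $3.25 = $502.70
Check: goods available $1,070.55 = COGS $567.85 + ending $502.70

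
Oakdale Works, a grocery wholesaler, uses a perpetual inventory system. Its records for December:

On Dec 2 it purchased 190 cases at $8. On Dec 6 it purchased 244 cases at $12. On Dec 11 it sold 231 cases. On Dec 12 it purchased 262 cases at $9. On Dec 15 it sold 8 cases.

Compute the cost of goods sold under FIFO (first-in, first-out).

COGS = $2,108

Dec 11, 231 sold [FIFO — oldest first]: 190 @ $8 + 41 @ $12 = $2,012
Dec 15, 8 sold [FIFO — oldest first]: 8 @ $12 = $96
Total COGS = $2,012 + $96 = $2,108
Ending inventory: 195 @ $12 + 262 @ $9 = $4,698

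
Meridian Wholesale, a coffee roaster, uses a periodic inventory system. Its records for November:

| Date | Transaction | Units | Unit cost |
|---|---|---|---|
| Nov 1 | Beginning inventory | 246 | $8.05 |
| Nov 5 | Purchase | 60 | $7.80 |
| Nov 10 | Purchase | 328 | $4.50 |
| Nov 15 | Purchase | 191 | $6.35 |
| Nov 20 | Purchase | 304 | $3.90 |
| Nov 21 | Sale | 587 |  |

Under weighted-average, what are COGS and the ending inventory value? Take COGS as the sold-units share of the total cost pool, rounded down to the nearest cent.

Nov 21, sell 587: 587/1129 × $6,322.75 → $3,287.38
Ending inventory (cost pool remaining) = $3,035.37
Check: goods available $6,322.75 = COGS $3,287.38 + ending $3,035.37

COGS = $3,287.38; ending inventory = $3,035.37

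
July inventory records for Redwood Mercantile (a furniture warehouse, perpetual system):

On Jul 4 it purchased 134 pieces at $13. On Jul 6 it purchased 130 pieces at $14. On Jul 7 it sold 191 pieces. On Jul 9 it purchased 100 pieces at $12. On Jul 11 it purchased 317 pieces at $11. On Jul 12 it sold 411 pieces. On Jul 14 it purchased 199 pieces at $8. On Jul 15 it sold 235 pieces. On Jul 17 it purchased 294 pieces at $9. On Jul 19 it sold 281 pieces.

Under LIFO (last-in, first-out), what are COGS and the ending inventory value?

COGS = $11,811; ending inventory = $676

Jul 7, 191 sold [LIFO — newest first]: 130 @ $14 + 61 @ $13 = $2,613
Jul 12, 411 sold [LIFO — newest first]: 317 @ $11 + 94 @ $12 = $4,615
Jul 15, 235 sold [LIFO — newest first]: 199 @ $8 + 6 @ $12 + 30 @ $13 = $2,054
Jul 19, 281 sold [LIFO — newest first]: 281 @ $9 = $2,529
Total COGS = $2,613 + $4,615 + $2,054 + $2,529 = $11,811
Ending inventory: 43 @ $13 + 13 @ $9 = $676
Check: goods available $12,487 = COGS $11,811 + ending $676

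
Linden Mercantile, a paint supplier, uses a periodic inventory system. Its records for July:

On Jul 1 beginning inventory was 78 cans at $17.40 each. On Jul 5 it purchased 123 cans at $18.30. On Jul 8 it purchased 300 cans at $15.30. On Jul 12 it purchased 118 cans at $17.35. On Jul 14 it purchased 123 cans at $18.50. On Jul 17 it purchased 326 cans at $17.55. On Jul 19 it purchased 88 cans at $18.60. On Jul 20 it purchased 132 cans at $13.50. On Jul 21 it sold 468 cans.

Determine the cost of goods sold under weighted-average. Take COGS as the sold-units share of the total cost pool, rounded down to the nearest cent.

COGS = $7,870.61

Jul 21, sell 468: 468/1288 × $21,661.00 → $7,870.61
Ending inventory (cost pool remaining) = $13,790.39
Check: goods available $21,661.00 = COGS $7,870.61 + ending $13,790.39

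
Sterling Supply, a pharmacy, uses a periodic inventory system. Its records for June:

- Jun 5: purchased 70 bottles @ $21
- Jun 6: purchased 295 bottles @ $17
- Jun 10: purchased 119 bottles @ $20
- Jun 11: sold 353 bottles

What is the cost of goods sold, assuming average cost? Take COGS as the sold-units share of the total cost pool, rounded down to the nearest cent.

COGS = $6,465.58

Jun 11, sell 353: 353/484 × $8,865.00 → $6,465.58
Ending inventory (cost pool remaining) = $2,399.42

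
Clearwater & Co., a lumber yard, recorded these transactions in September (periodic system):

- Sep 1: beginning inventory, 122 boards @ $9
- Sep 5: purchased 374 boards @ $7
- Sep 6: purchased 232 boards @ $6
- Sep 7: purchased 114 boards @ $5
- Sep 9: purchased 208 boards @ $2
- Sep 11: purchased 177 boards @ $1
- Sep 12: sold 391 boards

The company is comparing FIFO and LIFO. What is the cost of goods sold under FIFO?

FIFO COGS: 122 @ $9 + 269 @ $7 = $2,981
LIFO COGS: 177 @ $1 + 208 @ $2 + 6 @ $5 = $623

COGS = $2,981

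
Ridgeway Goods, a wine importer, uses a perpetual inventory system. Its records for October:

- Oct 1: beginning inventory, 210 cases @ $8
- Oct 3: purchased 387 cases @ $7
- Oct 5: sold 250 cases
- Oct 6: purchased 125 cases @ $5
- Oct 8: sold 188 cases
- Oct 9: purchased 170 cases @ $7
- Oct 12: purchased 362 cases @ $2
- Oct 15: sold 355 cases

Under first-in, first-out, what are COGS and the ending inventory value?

Oct 5, 250 sold [FIFO — oldest first]: 210 @ $8 + 40 @ $7 = $1,960
Oct 8, 188 sold [FIFO — oldest first]: 188 @ $7 = $1,316
Oct 15, 355 sold [FIFO — oldest first]: 159 @ $7 + 125 @ $5 + 71 @ $7 = $2,235
Total COGS = $1,960 + $1,316 + $2,235 = $5,511
Ending inventory: 99 @ $7 + 362 @ $2 = $1,417

COGS = $5,511; ending inventory = $1,417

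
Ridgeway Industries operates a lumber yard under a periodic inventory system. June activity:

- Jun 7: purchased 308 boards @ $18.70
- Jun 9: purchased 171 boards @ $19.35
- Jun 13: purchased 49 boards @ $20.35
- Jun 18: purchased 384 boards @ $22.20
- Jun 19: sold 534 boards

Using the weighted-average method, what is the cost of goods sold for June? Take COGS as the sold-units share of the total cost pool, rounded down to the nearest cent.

Jun 19, sell 534: 534/912 × $18,590.40 → $10,885.16
Ending inventory (cost pool remaining) = $7,705.24
Check: goods available $18,590.40 = COGS $10,885.16 + ending $7,705.24

COGS = $10,885.16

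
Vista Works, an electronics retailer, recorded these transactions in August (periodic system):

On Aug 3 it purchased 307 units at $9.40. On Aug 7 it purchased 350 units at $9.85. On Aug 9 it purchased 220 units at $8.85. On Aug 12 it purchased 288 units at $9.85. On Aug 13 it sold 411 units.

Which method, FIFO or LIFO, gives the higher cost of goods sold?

FIFO COGS: 307 @ $9.40 + 104 @ $9.85 = $3,910.20
LIFO COGS: 288 @ $9.85 + 123 @ $8.85 = $3,925.35

LIFO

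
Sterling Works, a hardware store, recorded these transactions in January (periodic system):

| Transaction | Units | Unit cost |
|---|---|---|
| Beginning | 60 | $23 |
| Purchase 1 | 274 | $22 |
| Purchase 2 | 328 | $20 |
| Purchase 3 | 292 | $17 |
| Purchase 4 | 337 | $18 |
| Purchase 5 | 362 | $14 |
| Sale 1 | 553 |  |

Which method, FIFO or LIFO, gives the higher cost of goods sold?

FIFO COGS: 60 @ $23 + 274 @ $22 + 219 @ $20 = $11,788
LIFO COGS: 362 @ $14 + 191 @ $18 = $8,506

FIFO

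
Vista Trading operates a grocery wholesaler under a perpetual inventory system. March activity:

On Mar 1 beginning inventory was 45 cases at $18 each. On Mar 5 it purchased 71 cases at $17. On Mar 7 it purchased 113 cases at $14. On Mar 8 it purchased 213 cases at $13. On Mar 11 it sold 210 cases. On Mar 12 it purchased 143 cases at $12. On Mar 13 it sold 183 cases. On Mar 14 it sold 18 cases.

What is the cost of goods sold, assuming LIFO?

COGS = $5,255

Mar 11, 210 sold [LIFO — newest first]: 210 @ $13 = $2,730
Mar 13, 183 sold [LIFO — newest first]: 143 @ $12 + 3 @ $13 + 37 @ $14 = $2,273
Mar 14, 18 sold [LIFO — newest first]: 18 @ $14 = $252
Total COGS = $2,730 + $2,273 + $252 = $5,255
Ending inventory: 45 @ $18 + 71 @ $17 + 58 @ $14 = $2,829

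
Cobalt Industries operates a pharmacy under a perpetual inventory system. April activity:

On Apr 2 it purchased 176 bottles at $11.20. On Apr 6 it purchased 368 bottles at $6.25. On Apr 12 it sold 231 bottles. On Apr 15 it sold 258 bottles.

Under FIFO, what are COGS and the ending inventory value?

Apr 12, 231 sold [FIFO — oldest first]: 176 @ $11.20 + 55 @ $6.25 = $2,314.95
Apr 15, 258 sold [FIFO — oldest first]: 258 @ $6.25 = $1,612.50
Total COGS = $2,314.95 + $1,612.50 = $3,927.45
Ending inventory: 55 @ $6.25 = $343.75

COGS = $3,927.45; ending inventory = $343.75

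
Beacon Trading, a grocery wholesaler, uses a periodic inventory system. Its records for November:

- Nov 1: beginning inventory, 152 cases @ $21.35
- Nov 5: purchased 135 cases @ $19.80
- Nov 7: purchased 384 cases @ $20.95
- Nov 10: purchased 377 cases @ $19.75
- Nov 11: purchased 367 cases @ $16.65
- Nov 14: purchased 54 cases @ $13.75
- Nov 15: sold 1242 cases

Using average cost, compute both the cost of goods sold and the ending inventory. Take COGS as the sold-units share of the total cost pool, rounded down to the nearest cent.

COGS = $23,894.59; ending inventory = $4,367.21

Nov 15, sell 1242: 1242/1469 × $28,261.80 → $23,894.59
Ending inventory (cost pool remaining) = $4,367.21
Check: goods available $28,261.80 = COGS $23,894.59 + ending $4,367.21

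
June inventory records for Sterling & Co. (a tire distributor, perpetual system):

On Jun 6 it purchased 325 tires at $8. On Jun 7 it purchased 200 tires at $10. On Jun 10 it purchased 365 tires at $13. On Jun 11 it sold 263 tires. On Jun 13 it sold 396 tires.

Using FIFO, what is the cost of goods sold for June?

COGS = $6,342

Jun 11, 263 sold [FIFO — oldest first]: 263 @ $8 = $2,104
Jun 13, 396 sold [FIFO — oldest first]: 62 @ $8 + 200 @ $10 + 134 @ $13 = $4,238
Total COGS = $2,104 + $4,238 = $6,342
Ending inventory: 231 @ $13 = $3,003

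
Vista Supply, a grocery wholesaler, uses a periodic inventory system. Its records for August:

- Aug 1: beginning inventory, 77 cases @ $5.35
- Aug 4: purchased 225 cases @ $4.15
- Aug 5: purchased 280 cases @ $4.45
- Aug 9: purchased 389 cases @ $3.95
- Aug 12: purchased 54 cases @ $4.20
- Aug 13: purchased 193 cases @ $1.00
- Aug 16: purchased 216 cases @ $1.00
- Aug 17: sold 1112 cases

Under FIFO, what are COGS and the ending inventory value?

Aug 17, 1112 sold [FIFO — oldest first]: 77 @ $5.35 + 225 @ $4.15 + 280 @ $4.45 + 389 @ $3.95 + 54 @ $4.20 + 87 @ $1.00 = $4,442.05
Ending inventory: 106 @ $1.00 + 216 @ $1.00 = $322.00
Check: goods available $4,764.05 = COGS $4,442.05 + ending $322.00

COGS = $4,442.05; ending inventory = $322.00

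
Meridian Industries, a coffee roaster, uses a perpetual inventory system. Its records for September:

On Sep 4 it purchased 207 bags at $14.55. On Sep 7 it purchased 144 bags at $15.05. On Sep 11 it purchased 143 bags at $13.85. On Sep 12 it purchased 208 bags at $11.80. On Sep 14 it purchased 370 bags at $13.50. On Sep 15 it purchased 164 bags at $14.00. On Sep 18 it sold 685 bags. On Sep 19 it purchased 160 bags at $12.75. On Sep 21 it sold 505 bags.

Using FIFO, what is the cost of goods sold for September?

COGS = $16,261.00

Sep 18, 685 sold [FIFO — oldest first]: 207 @ $14.55 + 144 @ $15.05 + 143 @ $13.85 + 191 @ $11.80 = $9,413.40
Sep 21, 505 sold [FIFO — oldest first]: 17 @ $11.80 + 370 @ $13.50 + 118 @ $14.00 = $6,847.60
Total COGS = $9,413.40 + $6,847.60 = $16,261.00
Ending inventory: 46 @ $14.00 + 160 @ $12.75 = $2,684.00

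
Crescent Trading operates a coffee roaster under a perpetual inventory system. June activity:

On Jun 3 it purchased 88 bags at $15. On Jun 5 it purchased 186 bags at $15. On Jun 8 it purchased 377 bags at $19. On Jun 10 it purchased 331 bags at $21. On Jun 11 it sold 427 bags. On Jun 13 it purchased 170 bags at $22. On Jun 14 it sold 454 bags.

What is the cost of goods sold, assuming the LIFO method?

COGS = $17,899

Jun 11, 427 sold [LIFO — newest first]: 331 @ $21 + 96 @ $19 = $8,775
Jun 14, 454 sold [LIFO — newest first]: 170 @ $22 + 281 @ $19 + 3 @ $15 = $9,124
Total COGS = $8,775 + $9,124 = $17,899
Ending inventory: 88 @ $15 + 183 @ $15 = $4,065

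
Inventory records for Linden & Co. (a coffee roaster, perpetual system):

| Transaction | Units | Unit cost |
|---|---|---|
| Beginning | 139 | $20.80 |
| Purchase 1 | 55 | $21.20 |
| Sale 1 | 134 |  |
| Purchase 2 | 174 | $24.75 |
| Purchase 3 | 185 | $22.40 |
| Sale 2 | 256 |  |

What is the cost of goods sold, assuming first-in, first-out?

COGS = $8,856.50

Sale 1 (134) [FIFO — oldest first]: 134 @ $20.80 = $2,787.20
Sale 2 (256) [FIFO — oldest first]: 5 @ $20.80 + 55 @ $21.20 + 174 @ $24.75 + 22 @ $22.40 = $6,069.30
Total COGS = $2,787.20 + $6,069.30 = $8,856.50
Ending inventory: 163 @ $22.40 = $3,651.20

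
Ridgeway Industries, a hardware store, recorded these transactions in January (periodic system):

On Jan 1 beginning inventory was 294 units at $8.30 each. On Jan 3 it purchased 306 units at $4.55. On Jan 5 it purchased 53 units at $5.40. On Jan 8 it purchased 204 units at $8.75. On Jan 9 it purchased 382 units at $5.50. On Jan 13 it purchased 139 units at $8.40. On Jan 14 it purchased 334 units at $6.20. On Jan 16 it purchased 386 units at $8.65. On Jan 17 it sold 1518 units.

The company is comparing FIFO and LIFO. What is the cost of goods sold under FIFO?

COGS = $10,040.30

FIFO COGS: 294 @ $8.30 + 306 @ $4.55 + 53 @ $5.40 + 204 @ $8.75 + 382 @ $5.50 + 139 @ $8.40 + 140 @ $6.20 = $10,040.30
LIFO COGS: 386 @ $8.65 + 334 @ $6.20 + 139 @ $8.40 + 382 @ $5.50 + 204 @ $8.75 + 53 @ $5.40 + 20 @ $4.55 = $10,840.50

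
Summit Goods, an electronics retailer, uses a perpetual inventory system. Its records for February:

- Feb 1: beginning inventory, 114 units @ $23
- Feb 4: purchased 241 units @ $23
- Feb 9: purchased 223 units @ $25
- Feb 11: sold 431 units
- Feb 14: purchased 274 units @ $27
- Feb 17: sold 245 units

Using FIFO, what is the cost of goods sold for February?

Feb 11, 431 sold [FIFO — oldest first]: 114 @ $23 + 241 @ $23 + 76 @ $25 = $10,065
Feb 17, 245 sold [FIFO — oldest first]: 147 @ $25 + 98 @ $27 = $6,321
Total COGS = $10,065 + $6,321 = $16,386
Ending inventory: 176 @ $27 = $4,752
Check: goods available $21,138 = COGS $16,386 + ending $4,752

COGS = $16,386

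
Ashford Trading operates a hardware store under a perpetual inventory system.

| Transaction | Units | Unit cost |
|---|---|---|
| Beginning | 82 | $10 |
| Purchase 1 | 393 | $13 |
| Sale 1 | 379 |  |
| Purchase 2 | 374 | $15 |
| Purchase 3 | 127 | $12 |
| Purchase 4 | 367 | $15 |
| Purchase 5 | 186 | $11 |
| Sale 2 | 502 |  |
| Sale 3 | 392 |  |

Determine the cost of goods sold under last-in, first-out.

Sale 1 (379) [LIFO — newest first]: 379 @ $13 = $4,927
Sale 2 (502) [LIFO — newest first]: 186 @ $11 + 316 @ $15 = $6,786
Sale 3 (392) [LIFO — newest first]: 51 @ $15 + 127 @ $12 + 214 @ $15 = $5,499
Total COGS = $4,927 + $6,786 + $5,499 = $17,212
Ending inventory: 82 @ $10 + 14 @ $13 + 160 @ $15 = $3,402
Check: goods available $20,614 = COGS $17,212 + ending $3,402

COGS = $17,212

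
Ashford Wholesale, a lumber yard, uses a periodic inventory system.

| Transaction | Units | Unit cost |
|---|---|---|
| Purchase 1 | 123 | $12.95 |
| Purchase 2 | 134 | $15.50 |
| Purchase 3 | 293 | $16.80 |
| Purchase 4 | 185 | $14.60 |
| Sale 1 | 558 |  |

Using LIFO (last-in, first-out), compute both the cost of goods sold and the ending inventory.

Sale 1 (558) [LIFO — newest first]: 185 @ $14.60 + 293 @ $16.80 + 80 @ $15.50 = $8,863.40
Ending inventory: 123 @ $12.95 + 54 @ $15.50 = $2,429.85
Check: goods available $11,293.25 = COGS $8,863.40 + ending $2,429.85

COGS = $8,863.40; ending inventory = $2,429.85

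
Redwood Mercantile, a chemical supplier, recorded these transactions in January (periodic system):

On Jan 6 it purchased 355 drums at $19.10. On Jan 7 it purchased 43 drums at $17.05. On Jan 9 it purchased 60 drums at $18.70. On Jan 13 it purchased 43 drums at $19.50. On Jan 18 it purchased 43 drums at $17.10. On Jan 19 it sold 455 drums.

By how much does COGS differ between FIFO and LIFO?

FIFO COGS: 355 @ $19.10 + 43 @ $17.05 + 57 @ $18.70 = $8,579.55
LIFO COGS: 43 @ $17.10 + 43 @ $19.50 + 60 @ $18.70 + 43 @ $17.05 + 266 @ $19.10 = $8,509.55
Difference = |$8,579.55 − $8,509.55| = $70.00

$70.00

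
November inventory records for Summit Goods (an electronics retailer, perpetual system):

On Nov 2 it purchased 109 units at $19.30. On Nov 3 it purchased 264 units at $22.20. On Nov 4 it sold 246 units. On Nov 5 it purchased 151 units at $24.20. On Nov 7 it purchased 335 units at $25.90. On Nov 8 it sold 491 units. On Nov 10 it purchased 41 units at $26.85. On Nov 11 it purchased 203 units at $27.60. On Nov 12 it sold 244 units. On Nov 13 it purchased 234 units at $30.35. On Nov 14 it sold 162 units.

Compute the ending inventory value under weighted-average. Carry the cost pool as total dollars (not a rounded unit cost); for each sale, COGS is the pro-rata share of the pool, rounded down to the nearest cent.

After Nov 2: 109 on hand, pool $2,103.70 (≈ $19.3000 each)
After Nov 3: 373 on hand, pool $7,964.50 (≈ $21.3525 each)
Nov 4, sell 246: 246/373 × $7,964.50 → $5,252.72
After Nov 5: 278 on hand, pool $6,365.98 (≈ $22.8992 each)
After Nov 7: 613 on hand, pool $15,042.48 (≈ $24.5391 each)
Nov 8, sell 491: 491/613 × $15,042.48 → $12,048.70
After Nov 10: 163 on hand, pool $4,094.63 (≈ $25.1204 each)
After Nov 11: 366 on hand, pool $9,697.43 (≈ $26.4957 each)
Nov 12, sell 244: 244/366 × $9,697.43 → $6,464.95
After Nov 13: 356 on hand, pool $10,334.38 (≈ $29.0292 each)
Nov 14, sell 162: 162/356 × $10,334.38 → $4,702.72
Total COGS = $5,252.72 + $12,048.70 + $6,464.95 + $4,702.72 = $28,469.09
Ending inventory (cost pool remaining) = $5,631.66

Ending inventory = $5,631.66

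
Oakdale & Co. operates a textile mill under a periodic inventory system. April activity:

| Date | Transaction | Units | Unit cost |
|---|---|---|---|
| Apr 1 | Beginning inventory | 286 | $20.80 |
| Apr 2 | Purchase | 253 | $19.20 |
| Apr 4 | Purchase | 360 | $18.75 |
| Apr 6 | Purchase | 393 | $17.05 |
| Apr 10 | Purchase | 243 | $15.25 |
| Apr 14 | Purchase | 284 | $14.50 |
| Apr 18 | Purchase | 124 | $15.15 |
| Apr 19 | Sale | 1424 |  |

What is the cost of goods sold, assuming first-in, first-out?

COGS = $26,270.05

Apr 19, 1424 sold [FIFO — oldest first]: 286 @ $20.80 + 253 @ $19.20 + 360 @ $18.75 + 393 @ $17.05 + 132 @ $15.25 = $26,270.05
Ending inventory: 111 @ $15.25 + 284 @ $14.50 + 124 @ $15.15 = $7,689.35
Check: goods available $33,959.40 = COGS $26,270.05 + ending $7,689.35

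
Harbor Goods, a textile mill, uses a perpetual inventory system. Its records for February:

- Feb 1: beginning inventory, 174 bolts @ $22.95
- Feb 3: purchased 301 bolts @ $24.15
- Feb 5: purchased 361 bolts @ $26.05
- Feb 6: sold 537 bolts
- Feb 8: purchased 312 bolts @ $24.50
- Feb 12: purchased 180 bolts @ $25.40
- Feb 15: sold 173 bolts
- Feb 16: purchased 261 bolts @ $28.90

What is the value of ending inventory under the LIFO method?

Ending inventory = $22,376.75

Feb 6, 537 sold [LIFO — newest first]: 361 @ $26.05 + 176 @ $24.15 = $13,654.45
Feb 15, 173 sold [LIFO — newest first]: 173 @ $25.40 = $4,394.20
Total COGS = $13,654.45 + $4,394.20 = $18,048.65
Ending inventory: 174 @ $22.95 + 125 @ $24.15 + 312 @ $24.50 + 7 @ $25.40 + 261 @ $28.90 = $22,376.75
Check: goods available $40,425.40 = COGS $18,048.65 + ending $22,376.75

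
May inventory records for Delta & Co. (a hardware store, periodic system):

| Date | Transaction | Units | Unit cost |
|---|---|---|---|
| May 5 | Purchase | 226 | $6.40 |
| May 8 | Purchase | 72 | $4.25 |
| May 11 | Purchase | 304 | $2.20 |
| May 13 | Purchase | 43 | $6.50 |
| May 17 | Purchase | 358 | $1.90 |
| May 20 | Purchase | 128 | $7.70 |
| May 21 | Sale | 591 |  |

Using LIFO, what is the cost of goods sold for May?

COGS = $2,081.70

May 21, 591 sold [LIFO — newest first]: 128 @ $7.70 + 358 @ $1.90 + 43 @ $6.50 + 62 @ $2.20 = $2,081.70
Ending inventory: 226 @ $6.40 + 72 @ $4.25 + 242 @ $2.20 = $2,284.80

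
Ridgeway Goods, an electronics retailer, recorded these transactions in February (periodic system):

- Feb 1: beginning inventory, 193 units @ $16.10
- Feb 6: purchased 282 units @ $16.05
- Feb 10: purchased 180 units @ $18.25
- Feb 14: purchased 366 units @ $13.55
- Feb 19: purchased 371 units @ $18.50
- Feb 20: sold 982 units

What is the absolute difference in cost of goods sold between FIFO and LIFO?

$801.80

FIFO COGS: 193 @ $16.10 + 282 @ $16.05 + 180 @ $18.25 + 327 @ $13.55 = $15,349.25
LIFO COGS: 371 @ $18.50 + 366 @ $13.55 + 180 @ $18.25 + 65 @ $16.05 = $16,151.05
Difference = |$15,349.25 − $16,151.05| = $801.80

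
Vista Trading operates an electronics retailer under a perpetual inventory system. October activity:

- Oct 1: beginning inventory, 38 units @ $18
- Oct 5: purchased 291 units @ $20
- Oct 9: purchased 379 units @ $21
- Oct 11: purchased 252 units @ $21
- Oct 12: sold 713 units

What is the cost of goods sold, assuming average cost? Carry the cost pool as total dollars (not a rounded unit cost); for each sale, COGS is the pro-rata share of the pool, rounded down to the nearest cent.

COGS = $14,672.20

After Oct 1: 38 on hand, pool $684.00 (≈ $18.0000 each)
After Oct 5: 329 on hand, pool $6,504.00 (≈ $19.7690 each)
After Oct 9: 708 on hand, pool $14,463.00 (≈ $20.4280 each)
After Oct 11: 960 on hand, pool $19,755.00 (≈ $20.5781 each)
Oct 12, sell 713: 713/960 × $19,755.00 → $14,672.20
Ending inventory (cost pool remaining) = $5,082.80
Check: goods available $19,755.00 = COGS $14,672.20 + ending $5,082.80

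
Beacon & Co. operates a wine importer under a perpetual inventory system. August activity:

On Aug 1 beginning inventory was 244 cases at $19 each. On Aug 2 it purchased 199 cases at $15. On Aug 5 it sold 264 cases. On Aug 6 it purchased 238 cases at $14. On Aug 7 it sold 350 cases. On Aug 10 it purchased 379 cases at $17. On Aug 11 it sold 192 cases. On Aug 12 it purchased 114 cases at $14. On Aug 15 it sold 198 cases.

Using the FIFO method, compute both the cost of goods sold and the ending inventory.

COGS = $16,444; ending inventory = $2,548

Aug 5, 264 sold [FIFO — oldest first]: 244 @ $19 + 20 @ $15 = $4,936
Aug 7, 350 sold [FIFO — oldest first]: 179 @ $15 + 171 @ $14 = $5,079
Aug 11, 192 sold [FIFO — oldest first]: 67 @ $14 + 125 @ $17 = $3,063
Aug 15, 198 sold [FIFO — oldest first]: 198 @ $17 = $3,366
Total COGS = $4,936 + $5,079 + $3,063 + $3,366 = $16,444
Ending inventory: 56 @ $17 + 114 @ $14 = $2,548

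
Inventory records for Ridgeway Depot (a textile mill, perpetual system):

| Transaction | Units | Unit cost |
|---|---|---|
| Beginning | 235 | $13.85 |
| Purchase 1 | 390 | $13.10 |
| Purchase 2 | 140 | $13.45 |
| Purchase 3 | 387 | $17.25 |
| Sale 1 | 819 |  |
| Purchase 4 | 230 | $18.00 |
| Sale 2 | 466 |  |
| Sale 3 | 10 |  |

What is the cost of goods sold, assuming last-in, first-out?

Sale 1 (819) [LIFO — newest first]: 387 @ $17.25 + 140 @ $13.45 + 292 @ $13.10 = $12,383.95
Sale 2 (466) [LIFO — newest first]: 230 @ $18.00 + 98 @ $13.10 + 138 @ $13.85 = $7,335.10
Sale 3 (10) [LIFO — newest first]: 10 @ $13.85 = $138.50
Total COGS = $12,383.95 + $7,335.10 + $138.50 = $19,857.55
Ending inventory: 87 @ $13.85 = $1,204.95
Check: goods available $21,062.50 = COGS $19,857.55 + ending $1,204.95

COGS = $19,857.55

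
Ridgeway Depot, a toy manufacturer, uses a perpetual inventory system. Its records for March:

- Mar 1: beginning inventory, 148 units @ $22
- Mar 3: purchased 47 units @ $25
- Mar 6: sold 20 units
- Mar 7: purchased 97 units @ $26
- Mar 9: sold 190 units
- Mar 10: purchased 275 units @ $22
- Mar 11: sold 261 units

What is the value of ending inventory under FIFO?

Ending inventory = $2,112

Mar 6, 20 sold [FIFO — oldest first]: 20 @ $22 = $440
Mar 9, 190 sold [FIFO — oldest first]: 128 @ $22 + 47 @ $25 + 15 @ $26 = $4,381
Mar 11, 261 sold [FIFO — oldest first]: 82 @ $26 + 179 @ $22 = $6,070
Total COGS = $440 + $4,381 + $6,070 = $10,891
Ending inventory: 96 @ $22 = $2,112
Check: goods available $13,003 = COGS $10,891 + ending $2,112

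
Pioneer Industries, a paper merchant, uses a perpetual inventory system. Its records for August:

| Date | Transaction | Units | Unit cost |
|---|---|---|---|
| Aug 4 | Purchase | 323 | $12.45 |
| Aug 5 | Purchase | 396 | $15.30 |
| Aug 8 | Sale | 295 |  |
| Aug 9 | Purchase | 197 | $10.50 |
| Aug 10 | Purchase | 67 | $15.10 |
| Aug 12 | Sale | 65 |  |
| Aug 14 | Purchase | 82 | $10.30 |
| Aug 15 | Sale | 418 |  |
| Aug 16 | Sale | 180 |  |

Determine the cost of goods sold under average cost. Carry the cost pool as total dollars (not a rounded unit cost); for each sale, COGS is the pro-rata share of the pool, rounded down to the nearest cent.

COGS = $12,636.47

After Aug 4: 323 on hand, pool $4,021.35 (≈ $12.4500 each)
After Aug 5: 719 on hand, pool $10,080.15 (≈ $14.0197 each)
Aug 8, sell 295: 295/719 × $10,080.15 → $4,135.80
After Aug 9: 621 on hand, pool $8,012.85 (≈ $12.9031 each)
After Aug 10: 688 on hand, pool $9,024.55 (≈ $13.1171 each)
Aug 12, sell 65: 65/688 × $9,024.55 → $852.61
After Aug 14: 705 on hand, pool $9,016.54 (≈ $12.7894 each)
Aug 15, sell 418: 418/705 × $9,016.54 → $5,345.97
Aug 16, sell 180: 180/287 × $3,670.57 → $2,302.09
Total COGS = $4,135.80 + $852.61 + $5,345.97 + $2,302.09 = $12,636.47
Ending inventory (cost pool remaining) = $1,368.48
Check: goods available $14,004.95 = COGS $12,636.47 + ending $1,368.48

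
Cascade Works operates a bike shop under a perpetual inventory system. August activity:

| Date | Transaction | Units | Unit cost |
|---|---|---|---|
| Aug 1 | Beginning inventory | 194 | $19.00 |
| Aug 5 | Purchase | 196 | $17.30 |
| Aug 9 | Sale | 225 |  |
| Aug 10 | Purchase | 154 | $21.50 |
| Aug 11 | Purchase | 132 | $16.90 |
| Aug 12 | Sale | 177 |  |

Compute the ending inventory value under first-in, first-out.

Ending inventory = $5,283.80

Aug 9, 225 sold [FIFO — oldest first]: 194 @ $19.00 + 31 @ $17.30 = $4,222.30
Aug 12, 177 sold [FIFO — oldest first]: 165 @ $17.30 + 12 @ $21.50 = $3,112.50
Total COGS = $4,222.30 + $3,112.50 = $7,334.80
Ending inventory: 142 @ $21.50 + 132 @ $16.90 = $5,283.80
Check: goods available $12,618.60 = COGS $7,334.80 + ending $5,283.80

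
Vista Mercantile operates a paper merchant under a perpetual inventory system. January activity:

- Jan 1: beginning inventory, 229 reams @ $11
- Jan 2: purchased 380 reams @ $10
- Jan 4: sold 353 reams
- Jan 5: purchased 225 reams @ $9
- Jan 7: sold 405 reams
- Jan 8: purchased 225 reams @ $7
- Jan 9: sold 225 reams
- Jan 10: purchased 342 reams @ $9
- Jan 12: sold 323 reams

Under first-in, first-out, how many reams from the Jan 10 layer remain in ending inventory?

95

Jan 4, 353 sold [FIFO — oldest first]: 229 @ $11 + 124 @ $10 = $3,759
Jan 7, 405 sold [FIFO — oldest first]: 256 @ $10 + 149 @ $9 = $3,901
Jan 9, 225 sold [FIFO — oldest first]: 76 @ $9 + 149 @ $7 = $1,727
Jan 12, 323 sold [FIFO — oldest first]: 76 @ $7 + 247 @ $9 = $2,755
Total COGS = $3,759 + $3,901 + $1,727 + $2,755 = $12,142
Ending inventory: 95 @ $9 = $855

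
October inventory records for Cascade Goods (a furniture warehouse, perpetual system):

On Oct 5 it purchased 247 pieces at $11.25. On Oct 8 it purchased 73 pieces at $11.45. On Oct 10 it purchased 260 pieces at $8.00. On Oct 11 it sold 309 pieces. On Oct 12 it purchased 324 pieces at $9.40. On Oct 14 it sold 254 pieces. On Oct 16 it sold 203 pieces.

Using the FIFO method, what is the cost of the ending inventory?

Ending inventory = $1,297.20

Oct 11, 309 sold [FIFO — oldest first]: 247 @ $11.25 + 62 @ $11.45 = $3,488.65
Oct 14, 254 sold [FIFO — oldest first]: 11 @ $11.45 + 243 @ $8.00 = $2,069.95
Oct 16, 203 sold [FIFO — oldest first]: 17 @ $8.00 + 186 @ $9.40 = $1,884.40
Total COGS = $3,488.65 + $2,069.95 + $1,884.40 = $7,443.00
Ending inventory: 138 @ $9.40 = $1,297.20
Check: goods available $8,740.20 = COGS $7,443.00 + ending $1,297.20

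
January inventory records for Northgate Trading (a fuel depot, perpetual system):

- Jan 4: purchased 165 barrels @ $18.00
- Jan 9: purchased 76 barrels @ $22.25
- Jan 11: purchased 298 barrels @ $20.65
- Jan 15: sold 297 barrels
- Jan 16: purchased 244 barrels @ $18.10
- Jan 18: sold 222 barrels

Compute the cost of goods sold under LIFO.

COGS = $10,151.25

Jan 15, 297 sold [LIFO — newest first]: 297 @ $20.65 = $6,133.05
Jan 18, 222 sold [LIFO — newest first]: 222 @ $18.10 = $4,018.20
Total COGS = $6,133.05 + $4,018.20 = $10,151.25
Ending inventory: 165 @ $18.00 + 76 @ $22.25 + 1 @ $20.65 + 22 @ $18.10 = $5,079.85
Check: goods available $15,231.10 = COGS $10,151.25 + ending $5,079.85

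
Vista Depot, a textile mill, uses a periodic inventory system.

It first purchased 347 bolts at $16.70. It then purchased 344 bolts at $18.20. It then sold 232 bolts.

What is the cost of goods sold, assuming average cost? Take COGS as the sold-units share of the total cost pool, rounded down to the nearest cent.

COGS = $4,047.64

Sale 1, sell 232: 232/691 × $12,055.70 → $4,047.64
Ending inventory (cost pool remaining) = $8,008.06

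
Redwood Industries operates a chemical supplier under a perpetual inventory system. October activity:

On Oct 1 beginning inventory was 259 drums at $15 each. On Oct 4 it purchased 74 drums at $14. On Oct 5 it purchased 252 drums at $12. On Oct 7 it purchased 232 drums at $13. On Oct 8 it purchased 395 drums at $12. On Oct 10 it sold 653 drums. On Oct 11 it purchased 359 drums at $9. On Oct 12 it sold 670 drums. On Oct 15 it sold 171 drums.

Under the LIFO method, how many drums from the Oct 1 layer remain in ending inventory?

77

Oct 10, 653 sold [LIFO — newest first]: 395 @ $12 + 232 @ $13 + 26 @ $12 = $8,068
Oct 12, 670 sold [LIFO — newest first]: 359 @ $9 + 226 @ $12 + 74 @ $14 + 11 @ $15 = $7,144
Oct 15, 171 sold [LIFO — newest first]: 171 @ $15 = $2,565
Total COGS = $8,068 + $7,144 + $2,565 = $17,777
Ending inventory: 77 @ $15 = $1,155
Check: goods available $18,932 = COGS $17,777 + ending $1,155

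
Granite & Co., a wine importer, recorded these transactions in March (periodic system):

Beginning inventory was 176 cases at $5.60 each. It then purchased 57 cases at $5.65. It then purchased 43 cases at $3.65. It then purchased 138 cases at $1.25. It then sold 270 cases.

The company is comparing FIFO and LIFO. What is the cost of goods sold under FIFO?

COGS = $1,442.70

FIFO COGS: 176 @ $5.60 + 57 @ $5.65 + 37 @ $3.65 = $1,442.70
LIFO COGS: 138 @ $1.25 + 43 @ $3.65 + 57 @ $5.65 + 32 @ $5.60 = $830.70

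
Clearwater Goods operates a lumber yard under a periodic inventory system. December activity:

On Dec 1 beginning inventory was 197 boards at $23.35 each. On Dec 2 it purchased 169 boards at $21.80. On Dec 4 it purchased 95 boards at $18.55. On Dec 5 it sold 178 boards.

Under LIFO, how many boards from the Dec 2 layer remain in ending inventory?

Dec 5, 178 sold [LIFO — newest first]: 95 @ $18.55 + 83 @ $21.80 = $3,571.65
Ending inventory: 197 @ $23.35 + 86 @ $21.80 = $6,474.75
Check: goods available $10,046.40 = COGS $3,571.65 + ending $6,474.75

86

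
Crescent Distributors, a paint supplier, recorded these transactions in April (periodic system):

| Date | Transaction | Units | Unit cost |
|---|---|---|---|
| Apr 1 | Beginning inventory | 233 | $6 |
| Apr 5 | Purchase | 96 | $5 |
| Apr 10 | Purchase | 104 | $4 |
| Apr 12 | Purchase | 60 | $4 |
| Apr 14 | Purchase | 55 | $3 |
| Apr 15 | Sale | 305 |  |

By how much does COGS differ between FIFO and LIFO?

$507

FIFO COGS: 233 @ $6 + 72 @ $5 = $1,758
LIFO COGS: 55 @ $3 + 60 @ $4 + 104 @ $4 + 86 @ $5 = $1,251
Difference = |$1,758 − $1,251| = $507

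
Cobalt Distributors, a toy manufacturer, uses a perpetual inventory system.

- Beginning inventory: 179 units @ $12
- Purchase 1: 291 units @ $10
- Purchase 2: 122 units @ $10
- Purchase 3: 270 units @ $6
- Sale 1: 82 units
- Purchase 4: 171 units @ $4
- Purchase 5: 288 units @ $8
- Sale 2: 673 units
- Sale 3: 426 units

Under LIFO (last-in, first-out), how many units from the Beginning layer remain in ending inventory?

140

Sale 1 (82) [LIFO — newest first]: 82 @ $6 = $492
Sale 2 (673) [LIFO — newest first]: 288 @ $8 + 171 @ $4 + 188 @ $6 + 26 @ $10 = $4,376
Sale 3 (426) [LIFO — newest first]: 96 @ $10 + 291 @ $10 + 39 @ $12 = $4,338
Total COGS = $492 + $4,376 + $4,338 = $9,206
Ending inventory: 140 @ $12 = $1,680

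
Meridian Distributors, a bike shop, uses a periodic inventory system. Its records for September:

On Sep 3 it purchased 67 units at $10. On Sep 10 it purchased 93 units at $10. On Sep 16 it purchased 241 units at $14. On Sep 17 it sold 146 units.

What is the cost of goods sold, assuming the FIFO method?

Sep 17, 146 sold [FIFO — oldest first]: 67 @ $10 + 79 @ $10 = $1,460
Ending inventory: 14 @ $10 + 241 @ $14 = $3,514
Check: goods available $4,974 = COGS $1,460 + ending $3,514

COGS = $1,460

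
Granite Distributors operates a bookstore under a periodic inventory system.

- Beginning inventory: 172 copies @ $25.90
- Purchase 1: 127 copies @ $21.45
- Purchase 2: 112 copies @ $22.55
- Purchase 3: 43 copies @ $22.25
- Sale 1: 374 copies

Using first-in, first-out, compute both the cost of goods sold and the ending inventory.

Sale 1 (374) [FIFO — oldest first]: 172 @ $25.90 + 127 @ $21.45 + 75 @ $22.55 = $8,870.20
Ending inventory: 37 @ $22.55 + 43 @ $22.25 = $1,791.10

COGS = $8,870.20; ending inventory = $1,791.10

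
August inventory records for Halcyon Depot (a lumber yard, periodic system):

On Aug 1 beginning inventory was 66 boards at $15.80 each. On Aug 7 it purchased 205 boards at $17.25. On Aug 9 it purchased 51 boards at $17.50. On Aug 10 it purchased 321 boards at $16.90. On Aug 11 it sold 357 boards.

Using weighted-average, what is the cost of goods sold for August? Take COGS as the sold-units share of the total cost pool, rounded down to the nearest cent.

COGS = $6,049.81

Aug 11, sell 357: 357/643 × $10,896.45 → $6,049.81
Ending inventory (cost pool remaining) = $4,846.64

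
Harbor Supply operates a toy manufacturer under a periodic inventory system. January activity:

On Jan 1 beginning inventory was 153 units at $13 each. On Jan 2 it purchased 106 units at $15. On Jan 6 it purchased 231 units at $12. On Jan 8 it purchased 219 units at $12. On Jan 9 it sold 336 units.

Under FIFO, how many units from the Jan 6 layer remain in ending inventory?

154

Jan 9, 336 sold [FIFO — oldest first]: 153 @ $13 + 106 @ $15 + 77 @ $12 = $4,503
Ending inventory: 154 @ $12 + 219 @ $12 = $4,476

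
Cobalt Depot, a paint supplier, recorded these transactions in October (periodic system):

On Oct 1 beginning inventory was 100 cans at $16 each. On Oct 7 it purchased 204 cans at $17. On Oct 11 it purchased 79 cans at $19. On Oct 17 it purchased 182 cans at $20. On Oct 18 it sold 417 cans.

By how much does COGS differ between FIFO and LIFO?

$544

FIFO COGS: 100 @ $16 + 204 @ $17 + 79 @ $19 + 34 @ $20 = $7,249
LIFO COGS: 182 @ $20 + 79 @ $19 + 156 @ $17 = $7,793
Difference = |$7,249 − $7,793| = $544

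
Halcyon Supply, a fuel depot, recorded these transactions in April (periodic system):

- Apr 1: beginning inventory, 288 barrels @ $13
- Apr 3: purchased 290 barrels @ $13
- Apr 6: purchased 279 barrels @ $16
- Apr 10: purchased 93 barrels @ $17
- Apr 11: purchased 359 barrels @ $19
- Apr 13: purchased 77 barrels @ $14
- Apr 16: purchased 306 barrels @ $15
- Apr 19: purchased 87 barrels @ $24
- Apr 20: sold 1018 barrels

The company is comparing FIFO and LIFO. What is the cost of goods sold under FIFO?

FIFO COGS: 288 @ $13 + 290 @ $13 + 279 @ $16 + 93 @ $17 + 68 @ $19 = $14,851
LIFO COGS: 87 @ $24 + 306 @ $15 + 77 @ $14 + 359 @ $19 + 93 @ $17 + 96 @ $16 = $17,694

COGS = $14,851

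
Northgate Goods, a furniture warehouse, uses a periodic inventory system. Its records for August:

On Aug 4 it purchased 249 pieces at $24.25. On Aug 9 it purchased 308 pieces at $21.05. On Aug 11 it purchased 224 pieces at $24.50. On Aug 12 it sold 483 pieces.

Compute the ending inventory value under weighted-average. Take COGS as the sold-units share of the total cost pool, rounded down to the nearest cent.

Ending inventory = $6,871.80

Aug 12, sell 483: 483/781 × $18,009.65 → $11,137.85
Ending inventory (cost pool remaining) = $6,871.80
Check: goods available $18,009.65 = COGS $11,137.85 + ending $6,871.80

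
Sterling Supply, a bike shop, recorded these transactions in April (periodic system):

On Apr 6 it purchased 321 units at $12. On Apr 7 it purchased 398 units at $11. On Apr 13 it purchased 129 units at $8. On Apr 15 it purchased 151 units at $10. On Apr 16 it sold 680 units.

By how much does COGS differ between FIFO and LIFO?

$857

FIFO COGS: 321 @ $12 + 359 @ $11 = $7,801
LIFO COGS: 151 @ $10 + 129 @ $8 + 398 @ $11 + 2 @ $12 = $6,944
Difference = |$7,801 − $6,944| = $857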